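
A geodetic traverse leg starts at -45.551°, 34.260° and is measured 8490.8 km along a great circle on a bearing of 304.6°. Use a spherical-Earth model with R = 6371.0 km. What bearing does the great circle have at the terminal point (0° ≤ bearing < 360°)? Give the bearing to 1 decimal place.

The arc subtends δ = 8490.8/6371 = 1.332726 rad at the centre.
Start latitude φ₁ = -0.795015 rad; initial bearing θ = 5.316273 rad.
Applying the spherical law of cosines for sides, sin φ₂ = sin φ₁ cos δ + cos φ₁ sin δ cos θ = 0.218080, so φ₂ = 12.596°.
For the longitude increment, Δλ = atan2( sin θ sin δ cos φ₁, cos δ − sin φ₁ sin φ₂ ) = atan2(-0.560163, 0.391509) = -55.050°.
λ₂ = 34.260° + -55.050° = -20.790°.
The forward bearing on arrival equals the back-azimuth from the destination plus 180°.
Back-azimuth from P₂ (12.6°, -20.8°) to P₁ (-45.6°, 34.3°), with Δλ' = λ₁ − λ₂ = 55.0°: atan2( sin Δλ' cos φ₁ , cos φ₂ sin φ₁ − sin φ₂ cos φ₁ cos Δλ' ) = 143.8°.
Final bearing = (143.8° + 180°) mod 360° = 323.8°.

final bearing 323.8°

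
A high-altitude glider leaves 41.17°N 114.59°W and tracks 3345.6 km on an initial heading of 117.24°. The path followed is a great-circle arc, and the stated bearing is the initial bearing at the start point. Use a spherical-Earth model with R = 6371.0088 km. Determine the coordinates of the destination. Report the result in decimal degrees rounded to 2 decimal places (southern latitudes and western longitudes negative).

latitude 23.38°, longitude -85.54°

Central angle δ = d/R = 0.525129 rad.
Start latitude φ₁ = 0.718552 rad; initial bearing θ = 2.046224 rad.
Destination latitude: φ₂ = arcsin( sin φ₁ cos δ + cos φ₁ sin δ cos θ ) = arcsin(0.396864) = 23.38°.
Then Δλ = atan2(0.335525, 0.604006) = 0.507055 rad, from sin θ sin δ cos φ₁ over cos δ − sin φ₁ sin φ₂.
λ₂ = λ₁ + Δλ = -85.54°.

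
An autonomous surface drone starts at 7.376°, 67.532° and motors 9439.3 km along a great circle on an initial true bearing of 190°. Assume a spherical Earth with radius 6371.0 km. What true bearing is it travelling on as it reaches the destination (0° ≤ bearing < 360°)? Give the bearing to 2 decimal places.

final bearing 218.71°

δ = 9439.3/6371 = 1.481604 rad (84.8897°).
With φ₁ = 7.376° = 0.128735 rad and θ = 190° = 3.316126 rad:
Destination latitude: φ₂ = arcsin( sin φ₁ cos δ + cos φ₁ sin δ cos θ ) = arcsin(-0.961341) = -74.016°.
Δλ = atan2( sin θ sin δ cos φ₁ , cos δ − sin φ₁ sin φ₂ ) = atan2(-0.171527, 0.212491) = -0.679127 rad = -38.911°.
λ₂ = 67.532° + -38.911° = 28.621°.
The forward bearing on arrival equals the back-azimuth from the destination plus 180°.
Back-azimuth from P₂ (-74.02°, 28.62°) to P₁ (7.38°, 67.53°), with Δλ' = λ₁ − λ₂ = 38.91°: atan2( sin Δλ' cos φ₁ , cos φ₂ sin φ₁ − sin φ₂ cos φ₁ cos Δλ' ) = 38.71°.
Final bearing = (38.71° + 180°) mod 360° = 218.71°.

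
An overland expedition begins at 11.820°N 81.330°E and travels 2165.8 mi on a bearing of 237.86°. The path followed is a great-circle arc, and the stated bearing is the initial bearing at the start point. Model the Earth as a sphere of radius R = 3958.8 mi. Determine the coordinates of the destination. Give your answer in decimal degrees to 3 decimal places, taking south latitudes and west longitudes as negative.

latitude -5.505°, longitude 55.065°

δ = 2165.8/3958.8 = 0.547085 rad (31.3457°).
Converting: φ₁ = 0.206298 rad, θ = 4.151440 rad.
Destination latitude: φ₂ = arcsin( sin φ₁ cos δ + cos φ₁ sin δ cos θ ) = arcsin(-0.095932) = -5.505°.
Δλ = atan2( sin θ sin δ cos φ₁ , cos δ − sin φ₁ sin φ₂ ) = atan2(-0.431140, 0.873695) = -0.458408 rad = -26.265°.
λ₂ = λ₁ + Δλ = 55.065°.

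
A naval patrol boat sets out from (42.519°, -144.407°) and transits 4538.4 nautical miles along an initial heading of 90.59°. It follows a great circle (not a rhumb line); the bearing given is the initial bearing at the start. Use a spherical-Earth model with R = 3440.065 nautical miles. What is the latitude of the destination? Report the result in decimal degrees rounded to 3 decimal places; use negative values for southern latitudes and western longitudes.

The arc subtends δ = 4538.4/3440.065 = 1.319277 rad at the centre.
With φ₁ = 42.519° = 0.742097 rad and θ = 90.59° = 1.581094 rad:
sin φ₂ = sin φ₁ cos δ + cos φ₁ sin δ cos θ = (0.675835)(0.248875) + (0.737053)(0.968536)(-0.010297) = 0.160848
φ₂ = asin(0.160848) = 0.161550 rad = 9.256°.
For the longitude increment, Δλ = atan2( sin θ sin δ cos φ₁, cos δ − sin φ₁ sin φ₂ ) = atan2(0.713824, 0.140169) = 78.891°.
λ₂ = λ₁ + Δλ = -65.516°.

latitude 9.256°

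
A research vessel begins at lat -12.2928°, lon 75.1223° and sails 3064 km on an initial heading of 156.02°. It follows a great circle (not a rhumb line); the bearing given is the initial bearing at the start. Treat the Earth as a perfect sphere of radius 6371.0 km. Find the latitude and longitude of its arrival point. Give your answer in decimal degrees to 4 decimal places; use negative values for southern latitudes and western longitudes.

latitude -36.9946°, longitude 88.7374°

Angular distance δ = d/R = 3064 / 6371 = 0.480929 rad.
With φ₁ = -12.2928° = -0.214550 rad and θ = 156.02° = 2.723063 rad:
Destination latitude: φ₂ = arcsin( sin φ₁ cos δ + cos φ₁ sin δ cos θ ) = arcsin(-0.601740) = -36.9946°.
Then Δλ = atan2(0.183700, 0.758450) = 0.237628 rad, from sin θ sin δ cos φ₁ over cos δ − sin φ₁ sin φ₂.
Hence λ₂ = 75.1223° + 13.6151° = 88.7374°.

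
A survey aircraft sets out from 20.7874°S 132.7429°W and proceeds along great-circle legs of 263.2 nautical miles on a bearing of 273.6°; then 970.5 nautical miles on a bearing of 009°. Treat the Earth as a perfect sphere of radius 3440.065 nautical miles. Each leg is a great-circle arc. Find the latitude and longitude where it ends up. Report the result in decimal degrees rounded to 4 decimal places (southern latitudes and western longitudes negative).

Apply the spherical direct solution leg by leg, carrying full precision between legs.
Leg 1: from (-20.7874°, -132.7429°), δ = 263.2/3440.065 = 0.076510 rad, θ = 273.6° → φ = -20.4492°, λ = -137.4128°.
Leg 2: from (-20.4492°, -137.4128°), δ = 970.5/3440.065 = 0.282117 rad, θ = 9° → φ = -4.4696°, λ = -134.9092°.

latitude -4.4696°, longitude -134.9092°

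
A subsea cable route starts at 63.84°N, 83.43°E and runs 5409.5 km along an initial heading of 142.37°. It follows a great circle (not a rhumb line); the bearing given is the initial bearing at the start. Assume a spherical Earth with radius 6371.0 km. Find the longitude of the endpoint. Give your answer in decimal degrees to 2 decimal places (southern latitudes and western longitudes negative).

Central angle δ = d/R = 0.849082 rad.
With φ₁ = 63.84° = 1.114218 rad and θ = 142.37° = 2.484825 rad:
sin φ₂ = sin φ₁ cos δ + cos φ₁ sin δ cos θ = (0.897566)(0.660673) + (0.440879)(0.750674)(-0.791970) = 0.330890
φ₂ = asin(0.330890) = 0.337246 rad = 19.32°.
Then Δλ = atan2(0.202069, 0.363677) = 0.507153 rad, from sin θ sin δ cos φ₁ over cos δ − sin φ₁ sin φ₂.
λ₂ = 83.43° + 29.06° = 112.49°.

longitude 112.49°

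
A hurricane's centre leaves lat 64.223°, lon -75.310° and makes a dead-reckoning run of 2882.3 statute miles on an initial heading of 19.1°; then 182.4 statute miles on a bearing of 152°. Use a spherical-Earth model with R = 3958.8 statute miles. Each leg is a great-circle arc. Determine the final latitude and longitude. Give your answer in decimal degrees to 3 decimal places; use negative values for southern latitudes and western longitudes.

latitude 68.653°, longitude 66.071°

Apply the spherical direct solution leg by leg, carrying full precision between legs.
Leg 1: from (64.223°, -75.310°), δ = 2882.3/3958.8 = 0.728074 rad, θ = 19.1° → φ = 71.019°, λ = 62.666°.
Leg 2: from (71.019°, 62.666°), δ = 182.4/3958.8 = 0.046075 rad, θ = 152° → φ = 68.653°, λ = 66.071°.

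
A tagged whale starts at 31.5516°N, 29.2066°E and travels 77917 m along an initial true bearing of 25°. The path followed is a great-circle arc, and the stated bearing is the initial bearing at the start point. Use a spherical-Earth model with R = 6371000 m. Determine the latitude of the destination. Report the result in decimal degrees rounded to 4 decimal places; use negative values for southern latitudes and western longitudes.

δ = 77917/6371000 = 0.012230 rad (0.7007°).
Converting: φ₁ = 0.550679 rad, θ = 0.436332 rad.
sin φ₂ = sin φ₁ cos δ + cos φ₁ sin δ cos θ = (0.523266)(0.999925) + (0.852169)(0.012230)(0.906308) = 0.532672
φ₂ = asin(0.532672) = 0.561755 rad = 32.1862°.
Then Δλ = atan2(0.004404, 0.721196) = 0.006107 rad, from sin θ sin δ cos φ₁ over cos δ − sin φ₁ sin φ₂.
Hence λ₂ = 29.2066° + 0.3499° = 29.5565°.

latitude 32.1862°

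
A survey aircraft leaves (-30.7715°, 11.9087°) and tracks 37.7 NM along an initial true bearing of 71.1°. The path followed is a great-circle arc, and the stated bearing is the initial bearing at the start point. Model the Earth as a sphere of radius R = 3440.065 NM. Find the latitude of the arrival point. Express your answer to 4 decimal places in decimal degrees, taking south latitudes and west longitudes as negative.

latitude -30.5663°

Angular distance δ = d/R = 37.7 / 3440.065 = 0.010959 rad.
Start latitude φ₁ = -0.537064 rad; initial bearing θ = 1.240929 rad.
Applying the spherical law of cosines for sides, sin φ₂ = sin φ₁ cos δ + cos φ₁ sin δ cos θ = -0.508535, so φ₂ = -30.5663°.
Then Δλ = atan2(0.008908, 0.739766) = 0.012042 rad, from sin θ sin δ cos φ₁ over cos δ − sin φ₁ sin φ₂.
λ₂ = 11.9087° + 0.6899° = 12.5986°.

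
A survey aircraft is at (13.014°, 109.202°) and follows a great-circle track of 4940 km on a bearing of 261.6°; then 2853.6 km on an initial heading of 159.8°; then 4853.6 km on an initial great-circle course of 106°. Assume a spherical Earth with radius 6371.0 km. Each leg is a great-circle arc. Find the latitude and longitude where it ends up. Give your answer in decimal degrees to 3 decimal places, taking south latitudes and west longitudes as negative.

Apply the spherical direct solution leg by leg, carrying full precision between legs.
Leg 1: from (13.014°, 109.202°), δ = 4940/6371 = 0.775388 rad, θ = 261.6° → φ = 3.508°, λ = 65.272°.
Leg 2: from (3.508°, 65.272°), δ = 2853.6/6371 = 0.447905 rad, θ = 159.8° → φ = -20.520°, λ = 74.459°.
Leg 3: from (-20.520°, 74.459°), δ = 4853.6/6371 = 0.761827 rad, θ = 106° → φ = -25.583°, λ = 121.820°.

latitude -25.583°, longitude 121.820°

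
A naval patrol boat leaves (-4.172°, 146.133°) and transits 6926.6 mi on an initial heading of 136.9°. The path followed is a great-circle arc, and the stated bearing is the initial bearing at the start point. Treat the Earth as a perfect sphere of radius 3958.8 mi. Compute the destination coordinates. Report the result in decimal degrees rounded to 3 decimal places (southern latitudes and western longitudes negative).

latitude -44.722°, longitude -105.004°

Central angle δ = d/R = 1.749672 rad.
Start latitude φ₁ = -0.072815 rad; initial bearing θ = 2.389356 rad.
sin φ₂ = sin φ₁ cos δ + cos φ₁ sin δ cos θ = (-0.072751)(-0.177923) + (0.997350)(0.984044)(-0.730162) = -0.703664
φ₂ = asin(-0.703664) = -0.780541 rad = -44.722°.
For the longitude increment, Δλ = atan2( sin θ sin δ cos φ₁, cos δ − sin φ₁ sin φ₂ ) = atan2(0.670590, -0.229115) = 108.863°.
λ₂ = 146.133° + 108.863° = 254.996°, normalized to (−180°, 180°] → -105.004°.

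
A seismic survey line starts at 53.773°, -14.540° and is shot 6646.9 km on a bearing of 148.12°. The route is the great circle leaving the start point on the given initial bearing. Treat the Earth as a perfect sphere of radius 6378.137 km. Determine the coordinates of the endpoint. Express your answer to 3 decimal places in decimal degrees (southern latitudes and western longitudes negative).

δ = 6646.9/6378.137 = 1.042138 rad (59.7101°).
Converting: φ₁ = 0.938516 rad, θ = 2.585182 rad.
sin φ₂ = sin φ₁ cos δ + cos φ₁ sin δ cos θ = (0.806682)(0.504375) + (0.590986)(0.863485)(-0.849156) = -0.026460
φ₂ = asin(-0.026460) = -0.026463 rad = -1.516°.
For the longitude increment, Δλ = atan2( sin θ sin δ cos φ₁, cos δ − sin φ₁ sin φ₂ ) = atan2(0.269515, 0.525720) = 27.142°.
λ₂ = λ₁ + Δλ = 12.602°.

latitude -1.516°, longitude 12.602°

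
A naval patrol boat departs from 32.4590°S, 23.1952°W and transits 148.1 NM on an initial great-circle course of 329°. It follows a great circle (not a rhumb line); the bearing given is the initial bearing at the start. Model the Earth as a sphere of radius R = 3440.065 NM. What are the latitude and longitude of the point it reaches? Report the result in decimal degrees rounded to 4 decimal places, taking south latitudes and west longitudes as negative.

latitude -30.3361°, longitude -24.6669°

Angular distance δ = d/R = 148.1 / 3440.065 = 0.043052 rad.
Converting: φ₁ = -0.566516 rad, θ = 5.742133 rad.
sin φ₂ = sin φ₁ cos δ + cos φ₁ sin δ cos θ = (-0.536696)(0.999073) + (0.843776)(0.043038)(0.857167) = -0.505071
φ₂ = asin(-0.505071) = -0.529464 rad = -30.3361°.
Then Δλ = atan2(-0.018703, 0.728004) = -0.025686 rad, from sin θ sin δ cos φ₁ over cos δ − sin φ₁ sin φ₂.
λ₂ = -23.1952° + -1.4717° = -24.6669°.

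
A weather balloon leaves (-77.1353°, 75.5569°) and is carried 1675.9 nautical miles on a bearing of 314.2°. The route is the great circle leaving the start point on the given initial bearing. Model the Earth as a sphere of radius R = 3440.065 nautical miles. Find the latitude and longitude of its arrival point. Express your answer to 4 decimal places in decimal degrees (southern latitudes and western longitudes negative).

The arc subtends δ = 1675.9/3440.065 = 0.487171 rad at the centre.
Start latitude φ₁ = -1.346265 rad; initial bearing θ = 5.483825 rad.
Applying the spherical law of cosines for sides, sin φ₂ = sin φ₁ cos δ + cos φ₁ sin δ cos θ = -0.788815, so φ₂ = -52.0749°.
Then Δλ = atan2(-0.074722, 0.114646) = -0.577616 rad, from sin θ sin δ cos φ₁ over cos δ − sin φ₁ sin φ₂.
Hence λ₂ = 75.5569° + -33.0950° = 42.4619°.

latitude -52.0749°, longitude 42.4619°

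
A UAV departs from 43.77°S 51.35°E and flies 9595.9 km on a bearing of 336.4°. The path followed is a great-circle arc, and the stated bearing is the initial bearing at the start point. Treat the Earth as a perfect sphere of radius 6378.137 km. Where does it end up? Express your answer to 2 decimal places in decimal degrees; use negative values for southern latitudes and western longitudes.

The arc subtends δ = 9595.9/6378.137 = 1.504499 rad at the centre.
Converting: φ₁ = -0.763931 rad, θ = 5.871288 rad.
Destination latitude: φ₂ = arcsin( sin φ₁ cos δ + cos φ₁ sin δ cos θ ) = arcsin(0.614444) = 37.91°.
Then Δλ = atan2(-0.288466, 0.491300) = -0.530916 rad, from sin θ sin δ cos φ₁ over cos δ − sin φ₁ sin φ₂.
λ₂ = λ₁ + Δλ = 20.93°.

latitude 37.91°, longitude 20.93°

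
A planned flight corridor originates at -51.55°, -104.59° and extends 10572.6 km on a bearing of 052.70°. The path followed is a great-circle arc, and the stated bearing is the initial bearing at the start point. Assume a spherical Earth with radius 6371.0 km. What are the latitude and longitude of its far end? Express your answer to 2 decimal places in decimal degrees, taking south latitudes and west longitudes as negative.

latitude 26.40°, longitude -42.38°

The arc subtends δ = 10572.6/6371 = 1.659488 rad at the centre.
Converting: φ₁ = -0.899717 rad, θ = 0.919789 rad.
Applying the spherical law of cosines for sides, sin φ₂ = sin φ₁ cos δ + cos φ₁ sin δ cos θ = 0.444710, so φ₂ = 26.40°.
For the longitude increment, Δλ = atan2( sin θ sin δ cos φ₁, cos δ − sin φ₁ sin φ₂ ) = atan2(0.492706, 0.259699) = 62.21°.
λ₂ = -104.59° + 62.21° = -42.38°.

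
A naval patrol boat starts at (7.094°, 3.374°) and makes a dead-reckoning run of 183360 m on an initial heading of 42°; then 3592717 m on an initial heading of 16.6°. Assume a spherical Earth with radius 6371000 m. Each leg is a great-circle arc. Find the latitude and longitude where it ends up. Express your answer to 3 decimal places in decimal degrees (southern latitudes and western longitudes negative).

latitude 38.984°, longitude 15.818°

Apply the spherical direct solution leg by leg, carrying full precision between legs.
Leg 1: from (7.094°, 3.374°), δ = 183360/6371000 = 0.028780 rad, θ = 42° → φ = 8.318°, λ = 4.489°.
Leg 2: from (8.318°, 4.489°), δ = 3592717/6371000 = 0.563917 rad, θ = 16.6° → φ = 38.984°, λ = 15.818°.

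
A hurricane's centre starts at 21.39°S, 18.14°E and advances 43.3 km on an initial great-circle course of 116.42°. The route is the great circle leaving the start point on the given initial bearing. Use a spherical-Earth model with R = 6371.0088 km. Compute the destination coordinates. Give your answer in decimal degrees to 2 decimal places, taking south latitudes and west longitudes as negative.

latitude -21.56°, longitude 18.51°

The arc subtends δ = 43.3/6371.0088 = 0.006796 rad at the centre.
With φ₁ = -21.39° = -0.373326 rad and θ = 116.42° = 2.031912 rad:
Applying the spherical law of cosines for sides, sin φ₂ = sin φ₁ cos δ + cos φ₁ sin δ cos θ = -0.367522, so φ₂ = -21.56°.
Then Δλ = atan2(0.005667, 0.865937) = 0.006545 rad, from sin θ sin δ cos φ₁ over cos δ − sin φ₁ sin φ₂.
Hence λ₂ = 18.14° + 0.37° = 18.51°.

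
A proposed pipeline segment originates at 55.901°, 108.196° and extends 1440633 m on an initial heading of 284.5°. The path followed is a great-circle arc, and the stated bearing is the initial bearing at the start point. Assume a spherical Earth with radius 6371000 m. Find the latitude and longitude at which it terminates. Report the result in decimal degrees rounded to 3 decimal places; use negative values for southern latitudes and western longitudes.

The arc subtends δ = 1440633/6371000 = 0.226124 rad at the centre.
With φ₁ = 55.901° = 0.975657 rad and θ = 284.5° = 4.965462 rad:
Destination latitude: φ₂ = arcsin( sin φ₁ cos δ + cos φ₁ sin δ cos θ ) = arcsin(0.838461) = 56.978°.
Then Δλ = atan2(-0.121689, 0.280239) = -0.409666 rad, from sin θ sin δ cos φ₁ over cos δ − sin φ₁ sin φ₂.
Hence λ₂ = 108.196° + -23.472° = 84.724°.

latitude 56.978°, longitude 84.724°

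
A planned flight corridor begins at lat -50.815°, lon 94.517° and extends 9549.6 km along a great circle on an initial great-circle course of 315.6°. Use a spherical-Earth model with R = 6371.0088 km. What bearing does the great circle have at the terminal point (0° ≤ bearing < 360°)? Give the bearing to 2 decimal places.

final bearing 331.24°

Angular distance δ = d/R = 9549.6 / 6371.0088 = 1.498915 rad.
Start latitude φ₁ = -0.886889 rad; initial bearing θ = 5.508259 rad.
Applying the spherical law of cosines for sides, sin φ₂ = sin φ₁ cos δ + cos φ₁ sin δ cos θ = 0.394589, so φ₂ = 23.240°.
Then Δλ = atan2(-0.440924, 0.377669) = -0.862518 rad, from sin θ sin δ cos φ₁ over cos δ − sin φ₁ sin φ₂.
λ₂ = λ₁ + Δλ = 45.098°.
The forward bearing on arrival equals the back-azimuth from the destination plus 180°.
Back-azimuth from P₂ (23.24°, 45.10°) to P₁ (-50.81°, 94.52°), with Δλ' = λ₁ − λ₂ = 49.42°: atan2( sin Δλ' cos φ₁ , cos φ₂ sin φ₁ − sin φ₂ cos φ₁ cos Δλ' ) = 151.24°.
Final bearing = (151.24° + 180°) mod 360° = 331.24°.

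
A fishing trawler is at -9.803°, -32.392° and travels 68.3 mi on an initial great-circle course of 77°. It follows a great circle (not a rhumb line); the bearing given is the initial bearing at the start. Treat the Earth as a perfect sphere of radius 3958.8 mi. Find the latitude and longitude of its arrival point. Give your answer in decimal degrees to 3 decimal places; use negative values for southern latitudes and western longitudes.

The arc subtends δ = 68.3/3958.8 = 0.017253 rad at the centre.
Converting: φ₁ = -0.171095 rad, θ = 1.343904 rad.
Applying the spherical law of cosines for sides, sin φ₂ = sin φ₁ cos δ + cos φ₁ sin δ cos θ = -0.166412, so φ₂ = -9.579°.
Δλ = atan2( sin θ sin δ cos φ₁ , cos δ − sin φ₁ sin φ₂ ) = atan2(0.016564, 0.971518) = 0.017048 rad = 0.977°.
λ₂ = λ₁ + Δλ = -31.415°.

latitude -9.579°, longitude -31.415°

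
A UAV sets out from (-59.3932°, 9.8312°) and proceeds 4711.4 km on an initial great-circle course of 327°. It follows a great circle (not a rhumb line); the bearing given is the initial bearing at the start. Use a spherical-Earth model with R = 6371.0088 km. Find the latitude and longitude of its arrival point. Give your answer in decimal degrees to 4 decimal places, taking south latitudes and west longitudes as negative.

latitude -20.3715°, longitude -13.2187°

Angular distance δ = d/R = 4711.4 / 6371.0088 = 0.739506 rad.
Converting: φ₁ = -1.036607 rad, θ = 5.707227 rad.
Applying the spherical law of cosines for sides, sin φ₂ = sin φ₁ cos δ + cos φ₁ sin δ cos θ = -0.348105, so φ₂ = -20.3715°.
Δλ = atan2( sin θ sin δ cos φ₁ , cos δ − sin φ₁ sin φ₂ ) = atan2(-0.186879, 0.439194) = -0.402297 rad = -23.0499°.
λ₂ = 9.8312° + -23.0499° = -13.2187°.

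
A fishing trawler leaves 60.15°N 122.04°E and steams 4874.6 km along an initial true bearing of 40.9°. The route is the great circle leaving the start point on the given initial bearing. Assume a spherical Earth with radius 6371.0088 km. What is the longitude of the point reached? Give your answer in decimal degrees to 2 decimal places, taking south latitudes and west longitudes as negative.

longitude -136.12°

Angular distance δ = d/R = 4874.6 / 6371.0088 = 0.765122 rad.
With φ₁ = 60.15° = 1.049816 rad and θ = 40.9° = 0.713840 rad:
Applying the spherical law of cosines for sides, sin φ₂ = sin φ₁ cos δ + cos φ₁ sin δ cos θ = 0.886178, so φ₂ = 62.40°.
For the longitude increment, Δλ = atan2( sin θ sin δ cos φ₁, cos δ − sin φ₁ sin φ₂ ) = atan2(0.225716, -0.047312) = 101.84°.
λ₂ = 122.04° + 101.84° = 223.88°, normalized to (−180°, 180°] → -136.12°.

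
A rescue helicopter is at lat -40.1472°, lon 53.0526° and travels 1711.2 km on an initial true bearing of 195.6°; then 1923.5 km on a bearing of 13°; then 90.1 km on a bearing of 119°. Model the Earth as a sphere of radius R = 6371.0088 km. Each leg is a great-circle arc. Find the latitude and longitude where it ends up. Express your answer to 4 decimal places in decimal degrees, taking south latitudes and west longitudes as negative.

latitude -38.1959°, longitude 51.7015°

Apply the spherical direct solution leg by leg, carrying full precision between legs.
Leg 1: from (-40.1472°, 53.0526°), δ = 1711.2/6371.0088 = 0.268592 rad, θ = 195.6° → φ = -54.7869°, λ = 45.9433°.
Leg 2: from (-54.7869°, 45.9433°), δ = 1923.5/6371.0088 = 0.301915 rad, θ = 13° → φ = -37.8065°, λ = 50.7997°.
Leg 3: from (-37.8065°, 50.7997°), δ = 90.1/6371.0088 = 0.014142 rad, θ = 119° → φ = -38.1959°, λ = 51.7015°.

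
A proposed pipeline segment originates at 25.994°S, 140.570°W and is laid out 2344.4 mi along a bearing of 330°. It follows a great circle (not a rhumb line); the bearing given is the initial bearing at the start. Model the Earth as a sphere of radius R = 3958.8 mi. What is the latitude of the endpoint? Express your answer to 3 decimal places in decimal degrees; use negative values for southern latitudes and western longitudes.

Angular distance δ = d/R = 2344.4 / 3958.8 = 0.592200 rad.
Converting: φ₁ = -0.453681 rad, θ = 5.759587 rad.
Applying the spherical law of cosines for sides, sin φ₂ = sin φ₁ cos δ + cos φ₁ sin δ cos θ = 0.070858, so φ₂ = 4.063°.
Then Δλ = atan2(-0.250861, 0.860770) = -0.283583 rad, from sin θ sin δ cos φ₁ over cos δ − sin φ₁ sin φ₂.
Hence λ₂ = -140.570° + -16.248° = -156.818°.

latitude 4.063°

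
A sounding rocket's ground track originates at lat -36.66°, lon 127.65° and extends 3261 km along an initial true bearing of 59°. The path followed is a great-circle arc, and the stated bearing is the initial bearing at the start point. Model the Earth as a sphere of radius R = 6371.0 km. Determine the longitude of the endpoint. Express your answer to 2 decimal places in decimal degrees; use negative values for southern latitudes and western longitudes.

longitude 153.94°

The arc subtends δ = 3261/6371 = 0.511851 rad at the centre.
With φ₁ = -36.66° = -0.639838 rad and θ = 59° = 1.029744 rad:
sin φ₂ = sin φ₁ cos δ + cos φ₁ sin δ cos θ = (-0.597065)(0.871840) + (0.802193)(0.489791)(0.515038) = -0.318183
φ₂ = asin(-0.318183) = -0.323812 rad = -18.55°.
Δλ = atan2( sin θ sin δ cos φ₁ , cos δ − sin φ₁ sin φ₂ ) = atan2(0.336787, 0.681864) = 0.458773 rad = 26.29°.
Hence λ₂ = 127.65° + 26.29° = 153.94°.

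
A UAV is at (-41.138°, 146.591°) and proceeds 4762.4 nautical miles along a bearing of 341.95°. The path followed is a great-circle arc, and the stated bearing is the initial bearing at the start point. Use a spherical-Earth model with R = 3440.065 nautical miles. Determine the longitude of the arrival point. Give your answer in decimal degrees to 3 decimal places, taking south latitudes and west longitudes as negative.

Angular distance δ = d/R = 4762.4 / 3440.065 = 1.384392 rad.
Converting: φ₁ = -0.717994 rad, θ = 5.968153 rad.
Destination latitude: φ₂ = arcsin( sin φ₁ cos δ + cos φ₁ sin δ cos θ ) = arcsin(0.581737) = 35.573°.
Then Δλ = atan2(-0.229312, 0.568037) = -0.383685 rad, from sin θ sin δ cos φ₁ over cos δ − sin φ₁ sin φ₂.
Hence λ₂ = 146.591° + -21.984° = 124.607°.

longitude 124.607°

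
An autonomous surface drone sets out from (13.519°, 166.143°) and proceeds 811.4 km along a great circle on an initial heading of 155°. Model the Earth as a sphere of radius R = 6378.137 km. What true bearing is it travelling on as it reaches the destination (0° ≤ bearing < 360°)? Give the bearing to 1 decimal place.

Central angle δ = d/R = 0.127216 rad.
Start latitude φ₁ = 0.235951 rad; initial bearing θ = 2.705260 rad.
Destination latitude: φ₂ = arcsin( sin φ₁ cos δ + cos φ₁ sin δ cos θ ) = arcsin(0.120079) = 6.897°.
For the longitude increment, Δλ = atan2( sin θ sin δ cos φ₁, cos δ − sin φ₁ sin φ₂ ) = atan2(0.052133, 0.963848) = 3.096°.
λ₂ = λ₁ + Δλ = 169.239°.
The forward bearing on arrival equals the back-azimuth from the destination plus 180°.
Back-azimuth from P₂ (6.9°, 169.2°) to P₁ (13.5°, 166.1°), with Δλ' = λ₁ − λ₂ = -3.1°: atan2( sin Δλ' cos φ₁ , cos φ₂ sin φ₁ − sin φ₂ cos φ₁ cos Δλ' ) = 335.5°.
Final bearing = (335.5° + 180°) mod 360° = 155.5°.

final bearing 155.5°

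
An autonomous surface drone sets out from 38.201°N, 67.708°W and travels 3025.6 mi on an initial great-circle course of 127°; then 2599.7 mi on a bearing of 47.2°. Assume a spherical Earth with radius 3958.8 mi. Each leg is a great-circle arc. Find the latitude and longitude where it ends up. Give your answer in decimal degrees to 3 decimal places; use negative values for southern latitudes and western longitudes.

latitude 30.412°, longitude -2.592°

Apply the spherical direct solution leg by leg, carrying full precision between legs.
Leg 1: from (38.201°, -67.708°), δ = 3025.6/3958.8 = 0.764272 rad, θ = 127° → φ = 6.843°, λ = -33.885°.
Leg 2: from (6.843°, -33.885°), δ = 2599.7/3958.8 = 0.656689 rad, θ = 47.2° → φ = 30.412°, λ = -2.592°.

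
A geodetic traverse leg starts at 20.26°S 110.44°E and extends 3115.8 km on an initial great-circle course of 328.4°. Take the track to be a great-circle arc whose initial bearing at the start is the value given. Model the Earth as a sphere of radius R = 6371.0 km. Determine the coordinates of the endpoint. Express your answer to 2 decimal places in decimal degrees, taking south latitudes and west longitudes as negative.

The arc subtends δ = 3115.8/6371 = 0.489060 rad at the centre.
Converting: φ₁ = -0.353604 rad, θ = 5.731661 rad.
Applying the spherical law of cosines for sides, sin φ₂ = sin φ₁ cos δ + cos φ₁ sin δ cos θ = 0.069694, so φ₂ = 4.00°.
Δλ = atan2( sin θ sin δ cos φ₁ , cos δ − sin φ₁ sin φ₂ ) = atan2(-0.230936, 0.906909) = -0.249342 rad = -14.29°.
λ₂ = 110.44° + -14.29° = 96.15°.

latitude 4.00°, longitude 96.15°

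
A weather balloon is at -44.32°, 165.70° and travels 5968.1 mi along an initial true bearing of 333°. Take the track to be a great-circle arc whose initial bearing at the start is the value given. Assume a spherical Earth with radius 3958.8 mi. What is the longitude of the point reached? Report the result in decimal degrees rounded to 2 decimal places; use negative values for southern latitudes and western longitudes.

The arc subtends δ = 5968.1/3958.8 = 1.507553 rad at the centre.
With φ₁ = -44.32° = -0.773530 rad and θ = 333° = 5.811946 rad:
sin φ₂ = sin φ₁ cos δ + cos φ₁ sin δ cos θ = (-0.698665)(0.063201) + (0.715449)(0.998001)(0.891007) = 0.592039
φ₂ = asin(0.592039) = 0.633586 rad = 36.30°.
Then Δλ = atan2(-0.324158, 0.476838) = -0.597044 rad, from sin θ sin δ cos φ₁ over cos δ − sin φ₁ sin φ₂.
Hence λ₂ = 165.70° + -34.21° = 131.49°.

longitude 131.49°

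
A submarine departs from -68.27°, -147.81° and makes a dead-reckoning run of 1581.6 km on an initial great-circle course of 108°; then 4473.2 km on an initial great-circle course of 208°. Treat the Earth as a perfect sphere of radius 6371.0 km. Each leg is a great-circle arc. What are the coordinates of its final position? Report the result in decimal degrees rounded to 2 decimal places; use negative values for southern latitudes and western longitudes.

Apply the spherical direct solution leg by leg, carrying full precision between legs.
Leg 1: from (-68.27°, -147.81°), δ = 1581.6/6371 = 0.248250 rad, θ = 108° → φ = -68.21°, λ = -108.79°.
Leg 2: from (-68.21°, -108.79°), δ = 4473.2/6371 = 0.702119 rad, θ = 208° → φ = -67.01°, λ = 122.14°.

latitude -67.01°, longitude 122.14°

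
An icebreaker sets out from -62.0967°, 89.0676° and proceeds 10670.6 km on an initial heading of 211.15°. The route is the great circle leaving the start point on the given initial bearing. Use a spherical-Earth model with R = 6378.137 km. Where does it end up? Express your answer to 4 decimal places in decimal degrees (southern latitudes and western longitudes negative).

δ = 10670.6/6378.137 = 1.672996 rad (95.8556°).
Start latitude φ₁ = -1.083792 rad; initial bearing θ = 3.685263 rad.
Destination latitude: φ₂ = arcsin( sin φ₁ cos δ + cos φ₁ sin δ cos θ ) = arcsin(-0.308255) = -17.9541°.
Then Δλ = atan2(-0.240814, -0.374439) = -2.570060 rad, from sin θ sin δ cos φ₁ over cos δ − sin φ₁ sin φ₂.
λ₂ = 89.0676° + -147.2536° = -58.1860°.

latitude -17.9541°, longitude -58.1860°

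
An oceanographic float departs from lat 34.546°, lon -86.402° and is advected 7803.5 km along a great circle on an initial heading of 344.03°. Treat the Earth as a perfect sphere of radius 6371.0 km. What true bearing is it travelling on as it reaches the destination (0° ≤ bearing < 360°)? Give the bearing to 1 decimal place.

Angular distance δ = d/R = 7803.5 / 6371 = 1.224847 rad.
Converting: φ₁ = 0.602941 rad, θ = 6.004456 rad.
sin φ₂ = sin φ₁ cos δ + cos φ₁ sin δ cos θ = (0.567068)(0.339090) + (0.823671)(0.940754)(0.961406) = 0.937253
φ₂ = asin(0.937253) = 1.214667 rad = 69.595°.
Then Δλ = atan2(-0.213194, -0.192396) = -2.304962 rad, from sin θ sin δ cos φ₁ over cos δ − sin φ₁ sin φ₂.
λ₂ = -86.402° + -132.065° = -218.467°, normalized to (−180°, 180°] → 141.533°.
The forward bearing on arrival equals the back-azimuth from the destination plus 180°.
Back-azimuth from P₂ (69.6°, 141.5°) to P₁ (34.5°, -86.4°), with Δλ' = λ₁ − λ₂ = -227.9°: atan2( sin Δλ' cos φ₁ , cos φ₂ sin φ₁ − sin φ₂ cos φ₁ cos Δλ' ) = 40.5°.
Final bearing = (40.5° + 180°) mod 360° = 220.5°.

final bearing 220.5°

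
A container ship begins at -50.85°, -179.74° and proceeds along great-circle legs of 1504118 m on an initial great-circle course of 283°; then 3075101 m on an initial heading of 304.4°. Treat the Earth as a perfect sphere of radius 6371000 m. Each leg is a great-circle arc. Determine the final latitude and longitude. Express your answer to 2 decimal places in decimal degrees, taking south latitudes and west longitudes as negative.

Apply the spherical direct solution leg by leg, carrying full precision between legs.
Leg 1: from (-50.85°, -179.74°), δ = 1504118/6371000 = 0.236088 rad, θ = 283° → φ = -46.12°, λ = 161.07°.
Leg 2: from (-46.12°, 161.07°), δ = 3075101/6371000 = 0.482672 rad, θ = 304.4° → φ = -27.17°, λ = 135.57°.

latitude -27.17°, longitude 135.57°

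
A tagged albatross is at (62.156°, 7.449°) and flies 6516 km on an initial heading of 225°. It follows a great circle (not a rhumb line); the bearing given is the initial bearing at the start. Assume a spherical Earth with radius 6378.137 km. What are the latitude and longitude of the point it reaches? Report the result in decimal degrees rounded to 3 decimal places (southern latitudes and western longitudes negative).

Central angle δ = d/R = 1.021615 rad.
With φ₁ = 62.156° = 1.084827 rad and θ = 225° = 3.926991 rad:
sin φ₂ = sin φ₁ cos δ + cos φ₁ sin δ cos θ = (0.884223)(0.521989) + (0.467066)(0.852952)(-0.707107) = 0.179854
φ₂ = asin(0.179854) = 0.180838 rad = 10.361°.
Δλ = atan2( sin θ sin δ cos φ₁ , cos δ − sin φ₁ sin φ₂ ) = atan2(-0.281701, 0.362958) = -0.660012 rad = -37.816°.
Hence λ₂ = 7.449° + -37.816° = -30.367°.

latitude 10.361°, longitude -30.367°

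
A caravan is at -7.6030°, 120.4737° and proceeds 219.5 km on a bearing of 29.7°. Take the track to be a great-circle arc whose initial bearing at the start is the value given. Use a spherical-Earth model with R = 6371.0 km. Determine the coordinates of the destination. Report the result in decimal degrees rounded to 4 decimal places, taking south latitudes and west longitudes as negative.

latitude -5.8873°, longitude 121.4568°

Angular distance δ = d/R = 219.5 / 6371 = 0.034453 rad.
Converting: φ₁ = -0.132697 rad, θ = 0.518363 rad.
Destination latitude: φ₂ = arcsin( sin φ₁ cos δ + cos φ₁ sin δ cos θ ) = arcsin(-0.102572) = -5.8873°.
For the longitude increment, Δλ = atan2( sin θ sin δ cos φ₁, cos δ − sin φ₁ sin φ₂ ) = atan2(0.016917, 0.985835) = 0.9831°.
Hence λ₂ = 120.4737° + 0.9831° = 121.4568°.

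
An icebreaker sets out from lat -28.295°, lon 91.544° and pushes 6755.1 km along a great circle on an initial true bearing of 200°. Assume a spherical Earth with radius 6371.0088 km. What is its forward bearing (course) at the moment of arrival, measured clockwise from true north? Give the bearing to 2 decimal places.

Angular distance δ = d/R = 6755.1 / 6371.0088 = 1.060287 rad.
With φ₁ = -28.295° = -0.493841 rad and θ = 200° = 3.490659 rad:
Applying the spherical law of cosines for sides, sin φ₂ = sin φ₁ cos δ + cos φ₁ sin δ cos θ = -0.953530, so φ₂ = -72.464°.
Δλ = atan2( sin θ sin δ cos φ₁ , cos δ − sin φ₁ sin φ₂ ) = atan2(-0.262757, 0.036637) = -1.432255 rad = -82.062°.
λ₂ = λ₁ + Δλ = 9.482°.
The forward bearing on arrival equals the back-azimuth from the destination plus 180°.
Back-azimuth from P₂ (-72.46°, 9.48°) to P₁ (-28.30°, 91.54°), with Δλ' = λ₁ − λ₂ = 82.06°: atan2( sin Δλ' cos φ₁ , cos φ₂ sin φ₁ − sin φ₂ cos φ₁ cos Δλ' ) = 91.76°.
Final bearing = (91.76° + 180°) mod 360° = 271.76°.

final bearing 271.76°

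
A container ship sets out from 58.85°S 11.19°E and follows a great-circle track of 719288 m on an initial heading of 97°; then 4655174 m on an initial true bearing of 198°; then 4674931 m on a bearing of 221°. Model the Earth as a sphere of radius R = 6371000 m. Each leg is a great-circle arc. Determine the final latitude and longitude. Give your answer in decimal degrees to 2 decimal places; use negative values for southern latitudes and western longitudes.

latitude -58.11°, longitude 132.01°

Apply the spherical direct solution leg by leg, carrying full precision between legs.
Leg 1: from (-58.85°, 11.19°), δ = 719288/6371000 = 0.112900 rad, θ = 97° → φ = -59.03°, λ = 23.74°.
Leg 2: from (-59.03°, 23.74°), δ = 4655174/6371000 = 0.730682 rad, θ = 198° → φ = -74.83°, λ = -104.25°.
Leg 3: from (-74.83°, -104.25°), δ = 4674931/6371000 = 0.733783 rad, θ = 221° → φ = -58.11°, λ = 132.01°.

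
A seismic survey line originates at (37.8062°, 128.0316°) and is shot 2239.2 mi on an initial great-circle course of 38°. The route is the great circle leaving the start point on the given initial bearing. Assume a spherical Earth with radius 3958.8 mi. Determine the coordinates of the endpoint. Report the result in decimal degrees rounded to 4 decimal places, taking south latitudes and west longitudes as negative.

latitude 58.3423°, longitude 166.9847°

Central angle δ = d/R = 0.565626 rad.
Converting: φ₁ = 0.659843 rad, θ = 0.663225 rad.
sin φ₂ = sin φ₁ cos δ + cos φ₁ sin δ cos θ = (0.612993)(0.844253) + (0.790089)(0.535944)(0.788011) = 0.851199
φ₂ = asin(0.851199) = 1.018266 rad = 58.3423°.
Δλ = atan2( sin θ sin δ cos φ₁ , cos δ − sin φ₁ sin φ₂ ) = atan2(0.260698, 0.322475) = 0.679860 rad = 38.9531°.
λ₂ = 128.0316° + 38.9531° = 166.9847°.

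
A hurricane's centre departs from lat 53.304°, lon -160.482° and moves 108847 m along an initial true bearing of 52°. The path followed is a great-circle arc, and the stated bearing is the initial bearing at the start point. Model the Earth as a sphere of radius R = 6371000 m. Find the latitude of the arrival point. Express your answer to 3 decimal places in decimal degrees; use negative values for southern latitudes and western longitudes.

δ = 108847/6371000 = 0.017085 rad (0.9789°).
With φ₁ = 53.304° = 0.930330 rad and θ = 52° = 0.907571 rad:
sin φ₂ = sin φ₁ cos δ + cos φ₁ sin δ cos θ = (0.801817)(0.999854) + (0.597569)(0.017084)(0.615661) = 0.807986
φ₂ = asin(0.807986) = 0.940725 rad = 53.900°.
For the longitude increment, Δλ = atan2( sin θ sin δ cos φ₁, cos δ − sin φ₁ sin φ₂ ) = atan2(0.008045, 0.351997) = 1.309°.
λ₂ = λ₁ + Δλ = -159.173°.

latitude 53.900°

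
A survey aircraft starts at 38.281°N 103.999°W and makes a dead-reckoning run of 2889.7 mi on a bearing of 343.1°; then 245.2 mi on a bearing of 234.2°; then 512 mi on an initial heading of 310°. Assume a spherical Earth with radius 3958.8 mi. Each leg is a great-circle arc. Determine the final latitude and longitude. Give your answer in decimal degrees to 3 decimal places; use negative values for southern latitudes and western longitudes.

latitude 75.599°, longitude 177.646°

Apply the spherical direct solution leg by leg, carrying full precision between legs.
Leg 1: from (38.281°, -103.999°), δ = 2889.7/3958.8 = 0.729943 rad, θ = 343.1° → φ = 74.263°, λ = -149.618°.
Leg 2: from (74.263°, -149.618°), δ = 245.2/3958.8 = 0.061938 rad, θ = 234.2° → φ = 71.961°, λ = -158.948°.
Leg 3: from (71.961°, -158.948°), δ = 512/3958.8 = 0.129332 rad, θ = 310° → φ = 75.599°, λ = 177.646°.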